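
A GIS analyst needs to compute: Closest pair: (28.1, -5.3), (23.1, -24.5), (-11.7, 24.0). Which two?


d(P0,P1) = 19.8404, d(P0,P2) = 49.422, d(P1,P2) = 59.6933
Closest: P0 and P1

Closest pair: (28.1, -5.3) and (23.1, -24.5), distance = 19.8404


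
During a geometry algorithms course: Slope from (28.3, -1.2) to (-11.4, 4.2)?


slope = (y2-y1)/(x2-x1) = (4.2-(-1.2))/((-11.4)-28.3) = 5.4/(-39.7) = -0.136

-0.136


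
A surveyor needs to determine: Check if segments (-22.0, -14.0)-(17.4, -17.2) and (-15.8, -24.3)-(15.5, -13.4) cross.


Cross products: d1=389.97, d2=-139.65, d3=-385.98, d4=143.64
d1*d2 < 0 and d3*d4 < 0? yes

Yes, they intersect


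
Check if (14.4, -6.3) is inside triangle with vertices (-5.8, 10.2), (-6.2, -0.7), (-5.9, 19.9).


Cross products: AB x AP = 226.78, BC x BP = -426.04, CA x CP = 194.29
All same sign? no

No, outside


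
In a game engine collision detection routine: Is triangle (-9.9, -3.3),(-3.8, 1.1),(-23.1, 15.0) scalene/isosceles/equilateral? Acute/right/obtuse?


Side lengths squared: AB^2=56.57, BC^2=565.7, CA^2=509.13
Sorted: [56.57, 509.13, 565.7]
By sides: Scalene, By angles: Right

Scalene, Right


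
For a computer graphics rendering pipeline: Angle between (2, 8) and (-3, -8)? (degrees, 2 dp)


u.v = -70, |u| = sqrt(68) = 8.2462, |v| = sqrt(73) = 8.544
cos(theta) = u.v/(|u||v|) = -70/sqrt(4964) = -0.993533
theta = acos(-0.993533) = 173.48 degrees

173.48 degrees


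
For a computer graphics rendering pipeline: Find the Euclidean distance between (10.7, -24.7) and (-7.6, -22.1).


dx=-18.3, dy=2.6
d^2 = (-18.3)^2 + 2.6^2 = 341.65
d = sqrt(341.65) = 18.4838

18.4838


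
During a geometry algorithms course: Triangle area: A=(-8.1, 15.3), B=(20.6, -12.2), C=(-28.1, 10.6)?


Area = |x_A(y_B-y_C) + x_B(y_C-y_A) + x_C(y_A-y_B)|/2
= |184.68 + (-96.82) + (-772.75)|/2
= 684.89/2 = 342.445

342.445


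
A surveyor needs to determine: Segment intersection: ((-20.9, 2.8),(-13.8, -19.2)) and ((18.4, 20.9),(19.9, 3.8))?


Cross products: d1=-699.18, d2=-610.77, d3=993.11, d4=904.7
d1*d2 < 0 and d3*d4 < 0? no

No, they don't intersect


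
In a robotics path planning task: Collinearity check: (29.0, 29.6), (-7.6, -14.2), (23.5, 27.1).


Cross product: ((-7.6)-29)*(27.1-29.6) - ((-14.2)-29.6)*(23.5-29)
= -149.4

No, not collinear


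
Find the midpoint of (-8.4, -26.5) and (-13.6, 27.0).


M = (((-8.4)+(-13.6))/2, ((-26.5)+27)/2)
= (-11, 0.25)

(-11, 0.25)


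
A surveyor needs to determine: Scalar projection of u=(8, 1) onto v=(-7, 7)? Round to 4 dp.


u.v = -49, |v| = sqrt(98) = 9.8995
Scalar projection = u.v / |v| = -49 / sqrt(98) = -4.9497

-4.9497


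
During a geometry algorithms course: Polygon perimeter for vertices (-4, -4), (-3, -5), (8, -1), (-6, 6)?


Sides: (-4, -4)->(-3, -5): sqrt(2) = 1.414214, (-3, -5)->(8, -1): sqrt(137) = 11.7047, (8, -1)->(-6, 6): sqrt(245) = 15.652476, (-6, 6)->(-4, -4): sqrt(104) = 10.198039
Sum = 38.969429
Perimeter = 38.9694

38.9694


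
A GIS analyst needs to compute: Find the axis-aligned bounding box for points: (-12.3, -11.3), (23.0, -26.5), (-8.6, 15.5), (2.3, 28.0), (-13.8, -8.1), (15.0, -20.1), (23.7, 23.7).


x range: [-13.8, 23.7]
y range: [-26.5, 28]
Bounding box: (-13.8,-26.5) to (23.7,28)

(-13.8,-26.5) to (23.7,28)


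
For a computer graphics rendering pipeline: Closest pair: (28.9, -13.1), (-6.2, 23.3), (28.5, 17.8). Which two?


d(P0,P1) = 50.5665, d(P0,P2) = 30.9026, d(P1,P2) = 35.1332
Closest: P0 and P2

Closest pair: (28.9, -13.1) and (28.5, 17.8), distance = 30.9026


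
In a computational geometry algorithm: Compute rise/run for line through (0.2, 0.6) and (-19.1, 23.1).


slope = (y2-y1)/(x2-x1) = (23.1-0.6)/((-19.1)-0.2) = 22.5/(-19.3) = -1.1658

-1.1658


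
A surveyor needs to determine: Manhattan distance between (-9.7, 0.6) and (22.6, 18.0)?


|(-9.7)-22.6| + |0.6-18| = 32.3 + 17.4 = 49.7

49.7


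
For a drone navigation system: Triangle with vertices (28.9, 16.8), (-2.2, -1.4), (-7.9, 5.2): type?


Side lengths squared: AB^2=1298.45, BC^2=76.05, CA^2=1488.8
Sorted: [76.05, 1298.45, 1488.8]
By sides: Scalene, By angles: Obtuse

Scalene, Obtuse


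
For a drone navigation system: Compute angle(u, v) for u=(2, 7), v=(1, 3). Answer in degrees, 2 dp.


u.v = 23, |u| = sqrt(53) = 7.2801, |v| = sqrt(10) = 3.1623
cos(theta) = u.v/(|u||v|) = 23/sqrt(530) = 0.999056
theta = acos(0.999056) = 2.49 degrees

2.49 degrees


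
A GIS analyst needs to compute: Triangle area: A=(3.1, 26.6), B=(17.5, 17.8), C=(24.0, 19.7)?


Area = |x_A(y_B-y_C) + x_B(y_C-y_A) + x_C(y_A-y_B)|/2
= |(-5.89) + (-120.75) + 211.2|/2
= 84.56/2 = 42.28

42.28


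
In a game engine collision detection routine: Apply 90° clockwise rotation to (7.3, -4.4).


90° CW: (x,y) -> (y, -x)
(7.3,-4.4) -> (-4.4, -7.3)

(-4.4, -7.3)


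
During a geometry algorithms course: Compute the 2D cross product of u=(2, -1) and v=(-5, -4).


u x v = u_x*v_y - u_y*v_x = 2*(-4) - (-1)*(-5)
= (-8) - 5 = -13

-13


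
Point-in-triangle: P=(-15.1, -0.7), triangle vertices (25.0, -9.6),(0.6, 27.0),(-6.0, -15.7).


Cross products: AB x AP = 1250.5, BC x BP = -487.57, CA x CP = 520.51
All same sign? no

No, outside


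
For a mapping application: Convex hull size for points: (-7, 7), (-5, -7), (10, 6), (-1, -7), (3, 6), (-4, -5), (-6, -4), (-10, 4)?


Convex hull vertices (CCW): (-10, 4), (-5, -7), (-1, -7), (10, 6), (-7, 7)
Count = 5

5


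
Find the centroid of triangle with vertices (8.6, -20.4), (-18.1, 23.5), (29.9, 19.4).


Centroid = ((x_A+x_B+x_C)/3, (y_A+y_B+y_C)/3)
= ((8.6+(-18.1)+29.9)/3, ((-20.4)+23.5+19.4)/3)
= (6.8, 7.5)

(6.8, 7.5)


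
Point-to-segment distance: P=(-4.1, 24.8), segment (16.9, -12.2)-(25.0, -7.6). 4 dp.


Project P onto AB: t = 0.0012 (clamped to [0,1])
Closest point on segment: (16.9093, -12.1947)
Distance: 42.5441

42.5441


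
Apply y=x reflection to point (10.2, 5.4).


Reflection over y=x: (x,y) -> (y,x)
(10.2, 5.4) -> (5.4, 10.2)

(5.4, 10.2)


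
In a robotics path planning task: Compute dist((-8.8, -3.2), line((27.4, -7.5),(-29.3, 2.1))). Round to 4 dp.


|cross product| = 103.71
|line direction| = sqrt(3307.05) = 57.507
Distance = 103.71/sqrt(3307.05) = 1.8034

1.8034


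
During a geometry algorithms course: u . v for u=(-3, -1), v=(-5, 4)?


u . v = u_x*v_x + u_y*v_y = (-3)*(-5) + (-1)*4
= 15 + (-4) = 11

11


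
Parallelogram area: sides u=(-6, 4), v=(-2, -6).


|u x v| = |(-6)*(-6) - 4*(-2)|
= |36 - (-8)| = 44

44


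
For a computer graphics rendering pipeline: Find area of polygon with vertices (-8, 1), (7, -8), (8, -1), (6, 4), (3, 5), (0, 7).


Shoelace sum: ((-8)*(-8) - 7*1) + (7*(-1) - 8*(-8)) + (8*4 - 6*(-1)) + (6*5 - 3*4) + (3*7 - 0*5) + (0*1 - (-8)*7)
= 247
Area = |247|/2 = 123.5

123.5


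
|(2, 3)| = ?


|u| = sqrt(2^2 + 3^2) = sqrt(13) = 3.6056

3.6056


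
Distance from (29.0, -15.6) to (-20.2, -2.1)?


dx=-49.2, dy=13.5
d^2 = (-49.2)^2 + 13.5^2 = 2602.89
d = sqrt(2602.89) = 51.0185

51.0185


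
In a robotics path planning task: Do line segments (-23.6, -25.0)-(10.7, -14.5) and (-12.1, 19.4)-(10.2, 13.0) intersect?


Cross products: d1=-1063.72, d2=-610.05, d3=1402.17, d4=948.5
d1*d2 < 0 and d3*d4 < 0? no

No, they don't intersect


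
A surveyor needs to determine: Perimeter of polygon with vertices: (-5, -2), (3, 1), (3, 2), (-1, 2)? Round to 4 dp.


Sides: (-5, -2)->(3, 1): sqrt(73) = 8.544004, (3, 1)->(3, 2): sqrt(1) = 1, (3, 2)->(-1, 2): sqrt(16) = 4, (-1, 2)->(-5, -2): sqrt(32) = 5.656854
Sum = 19.200858
Perimeter = 19.2009

19.2009


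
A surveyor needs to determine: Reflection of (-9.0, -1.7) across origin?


Reflection over origin: (x,y) -> (-x,-y)
(-9, -1.7) -> (9, 1.7)

(9, 1.7)


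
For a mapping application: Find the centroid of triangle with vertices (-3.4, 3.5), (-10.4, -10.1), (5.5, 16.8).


Centroid = ((x_A+x_B+x_C)/3, (y_A+y_B+y_C)/3)
= (((-3.4)+(-10.4)+5.5)/3, (3.5+(-10.1)+16.8)/3)
= (-2.7667, 3.4)

(-2.7667, 3.4)


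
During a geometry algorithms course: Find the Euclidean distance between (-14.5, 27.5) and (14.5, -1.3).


dx=29, dy=-28.8
d^2 = 29^2 + (-28.8)^2 = 1670.44
d = sqrt(1670.44) = 40.871

40.871


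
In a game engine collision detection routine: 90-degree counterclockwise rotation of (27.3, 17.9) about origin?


90° CCW: (x,y) -> (-y, x)
(27.3,17.9) -> (-17.9, 27.3)

(-17.9, 27.3)


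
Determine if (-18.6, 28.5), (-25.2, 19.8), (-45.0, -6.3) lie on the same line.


Cross product: ((-25.2)-(-18.6))*((-6.3)-28.5) - (19.8-28.5)*((-45)-(-18.6))
= 0

Yes, collinear


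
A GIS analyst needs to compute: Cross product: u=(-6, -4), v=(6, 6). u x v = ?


u x v = u_x*v_y - u_y*v_x = (-6)*6 - (-4)*6
= (-36) - (-24) = -12

-12


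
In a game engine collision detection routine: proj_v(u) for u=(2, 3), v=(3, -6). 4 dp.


u.v = -12, |v| = sqrt(45) = 6.7082
Scalar projection = u.v / |v| = -12 / sqrt(45) = -1.7889

-1.7889


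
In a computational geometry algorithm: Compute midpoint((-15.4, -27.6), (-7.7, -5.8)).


M = (((-15.4)+(-7.7))/2, ((-27.6)+(-5.8))/2)
= (-11.55, -16.7)

(-11.55, -16.7)


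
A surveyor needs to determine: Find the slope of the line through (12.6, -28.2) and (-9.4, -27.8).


slope = (y2-y1)/(x2-x1) = ((-27.8)-(-28.2))/((-9.4)-12.6) = 0.4/(-22) = -0.0182

-0.0182


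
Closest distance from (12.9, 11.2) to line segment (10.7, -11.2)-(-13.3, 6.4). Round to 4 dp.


Project P onto AB: t = 0.3855 (clamped to [0,1])
Closest point on segment: (1.4486, -4.4156)
Distance: 19.3645

19.3645


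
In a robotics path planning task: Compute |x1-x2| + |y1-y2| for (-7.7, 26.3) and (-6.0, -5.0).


|(-7.7)-(-6)| + |26.3-(-5)| = 1.7 + 31.3 = 33

33


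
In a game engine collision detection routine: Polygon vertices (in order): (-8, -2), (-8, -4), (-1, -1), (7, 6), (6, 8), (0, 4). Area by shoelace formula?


Shoelace sum: ((-8)*(-4) - (-8)*(-2)) + ((-8)*(-1) - (-1)*(-4)) + ((-1)*6 - 7*(-1)) + (7*8 - 6*6) + (6*4 - 0*8) + (0*(-2) - (-8)*4)
= 97
Area = |97|/2 = 48.5

48.5


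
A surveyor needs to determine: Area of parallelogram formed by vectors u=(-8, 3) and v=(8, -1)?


|u x v| = |(-8)*(-1) - 3*8|
= |8 - 24| = 16

16


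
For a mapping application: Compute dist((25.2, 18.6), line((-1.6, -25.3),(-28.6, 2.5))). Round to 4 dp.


|cross product| = 1930.34
|line direction| = sqrt(1501.84) = 38.7536
Distance = 1930.34/sqrt(1501.84) = 49.8106

49.8106


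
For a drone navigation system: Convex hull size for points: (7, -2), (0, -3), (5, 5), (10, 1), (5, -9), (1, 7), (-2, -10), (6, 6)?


Convex hull vertices (CCW): (-2, -10), (5, -9), (10, 1), (6, 6), (1, 7)
Count = 5

5


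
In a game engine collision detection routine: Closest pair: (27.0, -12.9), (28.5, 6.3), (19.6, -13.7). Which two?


d(P0,P1) = 19.2585, d(P0,P2) = 7.4431, d(P1,P2) = 21.8909
Closest: P0 and P2

Closest pair: (27.0, -12.9) and (19.6, -13.7), distance = 7.4431


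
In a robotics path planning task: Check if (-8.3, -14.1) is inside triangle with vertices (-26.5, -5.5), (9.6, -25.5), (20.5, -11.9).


Cross products: AB x AP = 53.54, BC x BP = 367.7, CA x CP = 287.72
All same sign? yes

Yes, inside


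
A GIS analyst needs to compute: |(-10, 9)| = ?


|u| = sqrt((-10)^2 + 9^2) = sqrt(181) = 13.4536

13.4536


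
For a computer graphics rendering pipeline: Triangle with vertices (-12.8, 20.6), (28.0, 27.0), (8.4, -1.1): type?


Side lengths squared: AB^2=1705.6, BC^2=1173.77, CA^2=920.33
Sorted: [920.33, 1173.77, 1705.6]
By sides: Scalene, By angles: Acute

Scalene, Acute


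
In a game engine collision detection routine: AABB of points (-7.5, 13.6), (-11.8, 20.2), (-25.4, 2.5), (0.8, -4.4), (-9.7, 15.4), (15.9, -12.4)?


x range: [-25.4, 15.9]
y range: [-12.4, 20.2]
Bounding box: (-25.4,-12.4) to (15.9,20.2)

(-25.4,-12.4) to (15.9,20.2)


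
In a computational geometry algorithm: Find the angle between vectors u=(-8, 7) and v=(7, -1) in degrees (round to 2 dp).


u.v = -63, |u| = sqrt(113) = 10.6301, |v| = sqrt(50) = 7.0711
cos(theta) = u.v/(|u||v|) = -63/sqrt(5650) = -0.83814
theta = acos(-0.83814) = 146.94 degrees

146.94 degrees


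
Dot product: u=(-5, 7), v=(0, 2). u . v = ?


u . v = u_x*v_x + u_y*v_y = (-5)*0 + 7*2
= 0 + 14 = 14

14


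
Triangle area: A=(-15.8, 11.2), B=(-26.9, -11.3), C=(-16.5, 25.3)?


Area = |x_A(y_B-y_C) + x_B(y_C-y_A) + x_C(y_A-y_B)|/2
= |578.28 + (-379.29) + (-371.25)|/2
= 172.26/2 = 86.13

86.13


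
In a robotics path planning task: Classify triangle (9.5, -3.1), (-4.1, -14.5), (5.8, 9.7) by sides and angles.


Side lengths squared: AB^2=314.92, BC^2=683.65, CA^2=177.53
Sorted: [177.53, 314.92, 683.65]
By sides: Scalene, By angles: Obtuse

Scalene, Obtuse


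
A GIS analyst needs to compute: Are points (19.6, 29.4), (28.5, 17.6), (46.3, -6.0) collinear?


Cross product: (28.5-19.6)*((-6)-29.4) - (17.6-29.4)*(46.3-19.6)
= 0

Yes, collinear


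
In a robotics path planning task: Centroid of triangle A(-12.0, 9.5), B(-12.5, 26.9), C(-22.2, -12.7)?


Centroid = ((x_A+x_B+x_C)/3, (y_A+y_B+y_C)/3)
= (((-12)+(-12.5)+(-22.2))/3, (9.5+26.9+(-12.7))/3)
= (-15.5667, 7.9)

(-15.5667, 7.9)


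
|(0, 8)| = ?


|u| = sqrt(0^2 + 8^2) = sqrt(64) = 8

8


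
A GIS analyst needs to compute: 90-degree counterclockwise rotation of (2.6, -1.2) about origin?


90° CCW: (x,y) -> (-y, x)
(2.6,-1.2) -> (1.2, 2.6)

(1.2, 2.6)


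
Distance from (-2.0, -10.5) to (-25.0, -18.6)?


dx=-23, dy=-8.1
d^2 = (-23)^2 + (-8.1)^2 = 594.61
d = sqrt(594.61) = 24.3846

24.3846


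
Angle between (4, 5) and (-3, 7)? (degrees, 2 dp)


u.v = 23, |u| = sqrt(41) = 6.4031, |v| = sqrt(58) = 7.6158
cos(theta) = u.v/(|u||v|) = 23/sqrt(2378) = 0.471652
theta = acos(0.471652) = 61.86 degrees

61.86 degrees


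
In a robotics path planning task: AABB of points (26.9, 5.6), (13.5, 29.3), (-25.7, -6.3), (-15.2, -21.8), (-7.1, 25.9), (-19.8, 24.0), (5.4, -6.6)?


x range: [-25.7, 26.9]
y range: [-21.8, 29.3]
Bounding box: (-25.7,-21.8) to (26.9,29.3)

(-25.7,-21.8) to (26.9,29.3)


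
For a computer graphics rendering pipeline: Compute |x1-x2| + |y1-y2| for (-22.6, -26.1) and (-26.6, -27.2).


|(-22.6)-(-26.6)| + |(-26.1)-(-27.2)| = 4 + 1.1 = 5.1

5.1


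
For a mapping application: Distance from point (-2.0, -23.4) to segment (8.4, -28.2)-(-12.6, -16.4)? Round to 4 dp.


Project P onto AB: t = 0.474 (clamped to [0,1])
Closest point on segment: (-1.5542, -22.6067)
Distance: 0.91

0.91


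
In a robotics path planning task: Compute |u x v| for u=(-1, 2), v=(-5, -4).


|u x v| = |(-1)*(-4) - 2*(-5)|
= |4 - (-10)| = 14

14


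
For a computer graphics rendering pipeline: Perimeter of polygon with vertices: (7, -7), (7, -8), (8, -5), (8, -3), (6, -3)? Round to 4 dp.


Sides: (7, -7)->(7, -8): sqrt(1) = 1, (7, -8)->(8, -5): sqrt(10) = 3.162278, (8, -5)->(8, -3): sqrt(4) = 2, (8, -3)->(6, -3): sqrt(4) = 2, (6, -3)->(7, -7): sqrt(17) = 4.123106
Sum = 12.285384
Perimeter = 12.2854

12.2854


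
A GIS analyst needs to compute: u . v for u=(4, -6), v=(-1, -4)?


u . v = u_x*v_x + u_y*v_y = 4*(-1) + (-6)*(-4)
= (-4) + 24 = 20

20


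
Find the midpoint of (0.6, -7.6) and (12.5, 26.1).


M = ((0.6+12.5)/2, ((-7.6)+26.1)/2)
= (6.55, 9.25)

(6.55, 9.25)


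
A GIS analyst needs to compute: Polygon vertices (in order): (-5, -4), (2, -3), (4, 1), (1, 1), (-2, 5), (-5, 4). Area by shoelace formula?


Shoelace sum: ((-5)*(-3) - 2*(-4)) + (2*1 - 4*(-3)) + (4*1 - 1*1) + (1*5 - (-2)*1) + ((-2)*4 - (-5)*5) + ((-5)*(-4) - (-5)*4)
= 104
Area = |104|/2 = 52

52


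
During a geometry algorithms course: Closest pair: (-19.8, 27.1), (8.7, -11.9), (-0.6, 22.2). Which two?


d(P0,P1) = 48.3037, d(P0,P2) = 19.8154, d(P1,P2) = 35.3454
Closest: P0 and P2

Closest pair: (-19.8, 27.1) and (-0.6, 22.2), distance = 19.8154


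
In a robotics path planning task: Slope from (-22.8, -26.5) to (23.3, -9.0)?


slope = (y2-y1)/(x2-x1) = ((-9)-(-26.5))/(23.3-(-22.8)) = 17.5/46.1 = 0.3796

0.3796


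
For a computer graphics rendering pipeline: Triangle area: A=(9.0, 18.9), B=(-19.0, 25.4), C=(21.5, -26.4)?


Area = |x_A(y_B-y_C) + x_B(y_C-y_A) + x_C(y_A-y_B)|/2
= |466.2 + 860.7 + (-139.75)|/2
= 1187.15/2 = 593.575

593.575


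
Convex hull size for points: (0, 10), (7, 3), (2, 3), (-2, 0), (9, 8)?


Convex hull vertices (CCW): (-2, 0), (7, 3), (9, 8), (0, 10)
Count = 4

4


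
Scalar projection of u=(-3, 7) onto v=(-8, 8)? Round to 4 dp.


u.v = 80, |v| = sqrt(128) = 11.3137
Scalar projection = u.v / |v| = 80 / sqrt(128) = 7.0711

7.0711


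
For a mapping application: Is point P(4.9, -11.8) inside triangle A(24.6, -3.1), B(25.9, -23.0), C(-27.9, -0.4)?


Cross products: AB x AP = -403.34, BC x BP = -127.96, CA x CP = -509.94
All same sign? yes

Yes, inside


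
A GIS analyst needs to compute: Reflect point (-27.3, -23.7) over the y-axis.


Reflection over y-axis: (x,y) -> (-x,y)
(-27.3, -23.7) -> (27.3, -23.7)

(27.3, -23.7)


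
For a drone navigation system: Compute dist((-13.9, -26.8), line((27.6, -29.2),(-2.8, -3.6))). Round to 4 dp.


|cross product| = 989.44
|line direction| = sqrt(1579.52) = 39.7432
Distance = 989.44/sqrt(1579.52) = 24.8958

24.8958


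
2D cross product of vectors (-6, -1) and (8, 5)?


u x v = u_x*v_y - u_y*v_x = (-6)*5 - (-1)*8
= (-30) - (-8) = -22

-22


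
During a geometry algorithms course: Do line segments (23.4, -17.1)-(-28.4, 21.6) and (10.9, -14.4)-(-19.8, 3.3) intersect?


Cross products: d1=-138.36, d2=-409.59, d3=343.89, d4=615.12
d1*d2 < 0 and d3*d4 < 0? no

No, they don't intersect


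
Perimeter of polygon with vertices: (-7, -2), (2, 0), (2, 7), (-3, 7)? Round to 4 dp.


Sides: (-7, -2)->(2, 0): sqrt(85) = 9.219544, (2, 0)->(2, 7): sqrt(49) = 7, (2, 7)->(-3, 7): sqrt(25) = 5, (-3, 7)->(-7, -2): sqrt(97) = 9.848858
Sum = 31.068402
Perimeter = 31.0684

31.0684


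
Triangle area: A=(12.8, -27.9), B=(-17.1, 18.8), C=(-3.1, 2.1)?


Area = |x_A(y_B-y_C) + x_B(y_C-y_A) + x_C(y_A-y_B)|/2
= |213.76 + (-513) + 144.77|/2
= 154.47/2 = 77.235

77.235


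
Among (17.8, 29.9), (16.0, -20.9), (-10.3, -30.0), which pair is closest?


d(P0,P1) = 50.8319, d(P0,P2) = 66.1636, d(P1,P2) = 27.8298
Closest: P1 and P2

Closest pair: (16.0, -20.9) and (-10.3, -30.0), distance = 27.8298


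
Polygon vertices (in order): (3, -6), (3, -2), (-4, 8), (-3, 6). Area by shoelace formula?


Shoelace sum: (3*(-2) - 3*(-6)) + (3*8 - (-4)*(-2)) + ((-4)*6 - (-3)*8) + ((-3)*(-6) - 3*6)
= 28
Area = |28|/2 = 14

14


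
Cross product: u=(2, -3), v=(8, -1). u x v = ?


u x v = u_x*v_y - u_y*v_x = 2*(-1) - (-3)*8
= (-2) - (-24) = 22

22


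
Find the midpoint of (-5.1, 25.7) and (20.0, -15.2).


M = (((-5.1)+20)/2, (25.7+(-15.2))/2)
= (7.45, 5.25)

(7.45, 5.25)


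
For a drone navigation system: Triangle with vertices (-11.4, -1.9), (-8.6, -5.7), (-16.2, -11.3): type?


Side lengths squared: AB^2=22.28, BC^2=89.12, CA^2=111.4
Sorted: [22.28, 89.12, 111.4]
By sides: Scalene, By angles: Right

Scalene, Right


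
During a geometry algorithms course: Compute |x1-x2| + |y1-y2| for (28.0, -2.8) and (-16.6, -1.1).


|28-(-16.6)| + |(-2.8)-(-1.1)| = 44.6 + 1.7 = 46.3

46.3


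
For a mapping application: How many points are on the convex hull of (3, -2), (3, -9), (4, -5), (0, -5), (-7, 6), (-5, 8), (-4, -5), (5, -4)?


Convex hull vertices (CCW): (-7, 6), (-4, -5), (3, -9), (5, -4), (-5, 8)
Count = 5

5


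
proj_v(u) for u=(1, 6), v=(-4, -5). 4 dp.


u.v = -34, |v| = sqrt(41) = 6.4031
Scalar projection = u.v / |v| = -34 / sqrt(41) = -5.3099

-5.3099


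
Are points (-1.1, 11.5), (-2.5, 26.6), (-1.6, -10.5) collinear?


Cross product: ((-2.5)-(-1.1))*((-10.5)-11.5) - (26.6-11.5)*((-1.6)-(-1.1))
= 38.35

No, not collinear


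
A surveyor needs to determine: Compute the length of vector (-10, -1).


|u| = sqrt((-10)^2 + (-1)^2) = sqrt(101) = 10.0499

10.0499


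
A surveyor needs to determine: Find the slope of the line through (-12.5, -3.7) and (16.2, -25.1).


slope = (y2-y1)/(x2-x1) = ((-25.1)-(-3.7))/(16.2-(-12.5)) = (-21.4)/28.7 = -0.7456

-0.7456


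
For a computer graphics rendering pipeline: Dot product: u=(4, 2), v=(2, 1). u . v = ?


u . v = u_x*v_x + u_y*v_y = 4*2 + 2*1
= 8 + 2 = 10

10


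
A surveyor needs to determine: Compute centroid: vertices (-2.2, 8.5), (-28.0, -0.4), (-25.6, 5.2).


Centroid = ((x_A+x_B+x_C)/3, (y_A+y_B+y_C)/3)
= (((-2.2)+(-28)+(-25.6))/3, (8.5+(-0.4)+5.2)/3)
= (-18.6, 4.4333)

(-18.6, 4.4333)


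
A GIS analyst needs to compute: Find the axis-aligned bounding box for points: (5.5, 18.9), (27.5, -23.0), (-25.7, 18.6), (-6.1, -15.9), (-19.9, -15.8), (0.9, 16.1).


x range: [-25.7, 27.5]
y range: [-23, 18.9]
Bounding box: (-25.7,-23) to (27.5,18.9)

(-25.7,-23) to (27.5,18.9)


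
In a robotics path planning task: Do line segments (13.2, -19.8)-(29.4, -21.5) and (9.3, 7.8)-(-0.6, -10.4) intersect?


Cross products: d1=344.22, d2=655.89, d3=440.49, d4=128.82
d1*d2 < 0 and d3*d4 < 0? no

No, they don't intersect


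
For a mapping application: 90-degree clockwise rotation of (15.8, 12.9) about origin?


90° CW: (x,y) -> (y, -x)
(15.8,12.9) -> (12.9, -15.8)

(12.9, -15.8)


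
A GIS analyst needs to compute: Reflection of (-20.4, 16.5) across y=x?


Reflection over y=x: (x,y) -> (y,x)
(-20.4, 16.5) -> (16.5, -20.4)

(16.5, -20.4)


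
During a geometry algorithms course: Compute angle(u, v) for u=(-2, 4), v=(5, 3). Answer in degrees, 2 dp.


u.v = 2, |u| = sqrt(20) = 4.4721, |v| = sqrt(34) = 5.831
cos(theta) = u.v/(|u||v|) = 2/sqrt(680) = 0.076696
theta = acos(0.076696) = 85.6 degrees

85.6 degrees


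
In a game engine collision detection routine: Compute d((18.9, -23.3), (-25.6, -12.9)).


dx=-44.5, dy=10.4
d^2 = (-44.5)^2 + 10.4^2 = 2088.41
d = sqrt(2088.41) = 45.6991

45.6991


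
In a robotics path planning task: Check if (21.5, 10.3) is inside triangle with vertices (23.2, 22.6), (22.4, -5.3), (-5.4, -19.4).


Cross products: AB x AP = -37.59, BC x BP = -446.37, CA x CP = -280.38
All same sign? yes

Yes, inside


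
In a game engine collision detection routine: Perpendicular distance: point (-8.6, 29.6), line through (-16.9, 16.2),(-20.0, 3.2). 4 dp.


|cross product| = 66.36
|line direction| = sqrt(178.61) = 13.3645
Distance = 66.36/sqrt(178.61) = 4.9654

4.9654


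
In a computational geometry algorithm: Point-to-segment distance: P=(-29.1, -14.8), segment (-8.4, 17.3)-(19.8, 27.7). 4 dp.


Project P onto AB: t = 0 (clamped to [0,1])
Closest point on segment: (-8.4, 17.3)
Distance: 38.1955

38.1955


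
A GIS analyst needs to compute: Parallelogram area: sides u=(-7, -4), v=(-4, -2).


|u x v| = |(-7)*(-2) - (-4)*(-4)|
= |14 - 16| = 2

2


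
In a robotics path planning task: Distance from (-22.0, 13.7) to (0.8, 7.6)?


dx=22.8, dy=-6.1
d^2 = 22.8^2 + (-6.1)^2 = 557.05
d = sqrt(557.05) = 23.6019

23.6019


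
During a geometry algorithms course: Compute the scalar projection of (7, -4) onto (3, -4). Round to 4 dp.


u.v = 37, |v| = sqrt(25) = 5
Scalar projection = u.v / |v| = 37 / sqrt(25) = 7.4

7.4


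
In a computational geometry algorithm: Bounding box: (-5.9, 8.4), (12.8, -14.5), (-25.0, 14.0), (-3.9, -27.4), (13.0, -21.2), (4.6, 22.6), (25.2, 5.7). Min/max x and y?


x range: [-25, 25.2]
y range: [-27.4, 22.6]
Bounding box: (-25,-27.4) to (25.2,22.6)

(-25,-27.4) to (25.2,22.6)


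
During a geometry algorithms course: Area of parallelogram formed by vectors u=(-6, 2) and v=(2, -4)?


|u x v| = |(-6)*(-4) - 2*2|
= |24 - 4| = 20

20


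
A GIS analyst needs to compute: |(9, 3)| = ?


|u| = sqrt(9^2 + 3^2) = sqrt(90) = 9.4868

9.4868


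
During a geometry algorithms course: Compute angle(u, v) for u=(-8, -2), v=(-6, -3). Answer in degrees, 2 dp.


u.v = 54, |u| = sqrt(68) = 8.2462, |v| = sqrt(45) = 6.7082
cos(theta) = u.v/(|u||v|) = 54/sqrt(3060) = 0.976187
theta = acos(0.976187) = 12.53 degrees

12.53 degrees


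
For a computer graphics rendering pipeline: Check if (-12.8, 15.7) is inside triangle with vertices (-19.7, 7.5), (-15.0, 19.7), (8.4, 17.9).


Cross products: AB x AP = -45.64, BC x BP = -89.64, CA x CP = -158.66
All same sign? yes

Yes, inside


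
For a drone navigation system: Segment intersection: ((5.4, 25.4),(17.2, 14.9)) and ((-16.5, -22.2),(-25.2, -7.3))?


Cross products: d1=-740.43, d2=-824.9, d3=-791.63, d4=-707.16
d1*d2 < 0 and d3*d4 < 0? no

No, they don't intersect


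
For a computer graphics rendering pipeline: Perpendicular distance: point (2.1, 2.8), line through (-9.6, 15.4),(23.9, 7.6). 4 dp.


|cross product| = 330.84
|line direction| = sqrt(1183.09) = 34.3961
Distance = 330.84/sqrt(1183.09) = 9.6185

9.6185


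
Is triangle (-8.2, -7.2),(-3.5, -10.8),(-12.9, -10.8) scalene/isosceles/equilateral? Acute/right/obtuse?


Side lengths squared: AB^2=35.05, BC^2=88.36, CA^2=35.05
Sorted: [35.05, 35.05, 88.36]
By sides: Isosceles, By angles: Obtuse

Isosceles, Obtuse


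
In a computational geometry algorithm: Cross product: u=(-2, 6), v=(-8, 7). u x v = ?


u x v = u_x*v_y - u_y*v_x = (-2)*7 - 6*(-8)
= (-14) - (-48) = 34

34


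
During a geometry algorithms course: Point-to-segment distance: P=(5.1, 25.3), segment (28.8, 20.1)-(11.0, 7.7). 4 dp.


Project P onto AB: t = 0.7594 (clamped to [0,1])
Closest point on segment: (15.2824, 10.6833)
Distance: 17.8138

17.8138


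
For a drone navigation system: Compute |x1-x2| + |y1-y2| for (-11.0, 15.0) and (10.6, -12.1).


|(-11)-10.6| + |15-(-12.1)| = 21.6 + 27.1 = 48.7

48.7


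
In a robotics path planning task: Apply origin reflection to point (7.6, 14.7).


Reflection over origin: (x,y) -> (-x,-y)
(7.6, 14.7) -> (-7.6, -14.7)

(-7.6, -14.7)


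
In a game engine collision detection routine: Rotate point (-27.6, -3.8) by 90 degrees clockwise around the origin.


90° CW: (x,y) -> (y, -x)
(-27.6,-3.8) -> (-3.8, 27.6)

(-3.8, 27.6)


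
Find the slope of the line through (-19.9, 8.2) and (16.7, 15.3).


slope = (y2-y1)/(x2-x1) = (15.3-8.2)/(16.7-(-19.9)) = 7.1/36.6 = 0.194

0.194


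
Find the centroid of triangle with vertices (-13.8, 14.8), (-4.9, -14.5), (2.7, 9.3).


Centroid = ((x_A+x_B+x_C)/3, (y_A+y_B+y_C)/3)
= (((-13.8)+(-4.9)+2.7)/3, (14.8+(-14.5)+9.3)/3)
= (-5.3333, 3.2)

(-5.3333, 3.2)


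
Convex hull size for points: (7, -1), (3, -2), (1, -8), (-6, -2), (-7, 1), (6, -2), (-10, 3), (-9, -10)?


Convex hull vertices (CCW): (-10, 3), (-9, -10), (1, -8), (7, -1)
Count = 4

4


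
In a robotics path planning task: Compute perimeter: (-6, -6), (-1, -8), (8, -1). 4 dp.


Sides: (-6, -6)->(-1, -8): sqrt(29) = 5.385165, (-1, -8)->(8, -1): sqrt(130) = 11.401754, (8, -1)->(-6, -6): sqrt(221) = 14.866069
Sum = 31.652988
Perimeter = 31.653

31.653


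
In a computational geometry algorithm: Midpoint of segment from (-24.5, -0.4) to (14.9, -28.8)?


M = (((-24.5)+14.9)/2, ((-0.4)+(-28.8))/2)
= (-4.8, -14.6)

(-4.8, -14.6)


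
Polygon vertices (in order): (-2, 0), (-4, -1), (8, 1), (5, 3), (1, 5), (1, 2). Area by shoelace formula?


Shoelace sum: ((-2)*(-1) - (-4)*0) + ((-4)*1 - 8*(-1)) + (8*3 - 5*1) + (5*5 - 1*3) + (1*2 - 1*5) + (1*0 - (-2)*2)
= 48
Area = |48|/2 = 24

24


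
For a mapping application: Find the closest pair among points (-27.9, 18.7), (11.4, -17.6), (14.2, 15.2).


d(P0,P1) = 53.4993, d(P0,P2) = 42.2452, d(P1,P2) = 32.9193
Closest: P1 and P2

Closest pair: (11.4, -17.6) and (14.2, 15.2), distance = 32.9193


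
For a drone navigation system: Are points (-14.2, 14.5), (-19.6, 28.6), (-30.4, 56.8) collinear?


Cross product: ((-19.6)-(-14.2))*(56.8-14.5) - (28.6-14.5)*((-30.4)-(-14.2))
= 0

Yes, collinear


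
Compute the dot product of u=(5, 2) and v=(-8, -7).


u . v = u_x*v_x + u_y*v_y = 5*(-8) + 2*(-7)
= (-40) + (-14) = -54

-54


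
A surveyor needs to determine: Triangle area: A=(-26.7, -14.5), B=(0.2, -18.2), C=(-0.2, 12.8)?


Area = |x_A(y_B-y_C) + x_B(y_C-y_A) + x_C(y_A-y_B)|/2
= |827.7 + 5.46 + (-0.74)|/2
= 832.42/2 = 416.21

416.21


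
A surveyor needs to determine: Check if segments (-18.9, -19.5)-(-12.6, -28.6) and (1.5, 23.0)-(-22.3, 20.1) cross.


Cross products: d1=952.34, d2=1187.19, d3=453.39, d4=218.54
d1*d2 < 0 and d3*d4 < 0? no

No, they don't intersect


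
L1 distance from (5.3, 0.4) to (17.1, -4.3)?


|5.3-17.1| + |0.4-(-4.3)| = 11.8 + 4.7 = 16.5

16.5


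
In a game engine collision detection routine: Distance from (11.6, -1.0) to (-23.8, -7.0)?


dx=-35.4, dy=-6
d^2 = (-35.4)^2 + (-6)^2 = 1289.16
d = sqrt(1289.16) = 35.9049

35.9049


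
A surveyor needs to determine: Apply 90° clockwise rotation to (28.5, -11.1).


90° CW: (x,y) -> (y, -x)
(28.5,-11.1) -> (-11.1, -28.5)

(-11.1, -28.5)


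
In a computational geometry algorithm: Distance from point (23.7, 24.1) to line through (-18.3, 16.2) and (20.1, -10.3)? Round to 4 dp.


|cross product| = 1416.36
|line direction| = sqrt(2176.81) = 46.6563
Distance = 1416.36/sqrt(2176.81) = 30.3573

30.3573


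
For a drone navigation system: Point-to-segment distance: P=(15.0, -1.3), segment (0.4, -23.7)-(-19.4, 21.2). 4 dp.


Project P onto AB: t = 0.2976 (clamped to [0,1])
Closest point on segment: (-5.4928, -10.3369)
Distance: 22.3969

22.3969


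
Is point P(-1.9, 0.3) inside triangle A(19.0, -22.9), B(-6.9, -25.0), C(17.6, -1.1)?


Cross products: AB x AP = -644.77, BC x BP = 500.35, CA x CP = -423.14
All same sign? no

No, outside


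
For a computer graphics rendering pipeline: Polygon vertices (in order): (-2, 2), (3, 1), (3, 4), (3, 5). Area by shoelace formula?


Shoelace sum: ((-2)*1 - 3*2) + (3*4 - 3*1) + (3*5 - 3*4) + (3*2 - (-2)*5)
= 20
Area = |20|/2 = 10

10


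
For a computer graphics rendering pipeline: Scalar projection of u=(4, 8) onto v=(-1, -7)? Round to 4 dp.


u.v = -60, |v| = sqrt(50) = 7.0711
Scalar projection = u.v / |v| = -60 / sqrt(50) = -8.4853

-8.4853


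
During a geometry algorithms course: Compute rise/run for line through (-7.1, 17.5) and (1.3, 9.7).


slope = (y2-y1)/(x2-x1) = (9.7-17.5)/(1.3-(-7.1)) = (-7.8)/8.4 = -0.9286

-0.9286


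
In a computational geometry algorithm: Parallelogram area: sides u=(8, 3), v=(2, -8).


|u x v| = |8*(-8) - 3*2|
= |(-64) - 6| = 70

70


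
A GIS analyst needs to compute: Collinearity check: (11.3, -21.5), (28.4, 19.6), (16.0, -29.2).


Cross product: (28.4-11.3)*((-29.2)-(-21.5)) - (19.6-(-21.5))*(16-11.3)
= -324.84

No, not collinear


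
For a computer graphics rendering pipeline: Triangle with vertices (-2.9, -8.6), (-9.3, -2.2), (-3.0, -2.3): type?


Side lengths squared: AB^2=81.92, BC^2=39.7, CA^2=39.7
Sorted: [39.7, 39.7, 81.92]
By sides: Isosceles, By angles: Obtuse

Isosceles, Obtuse


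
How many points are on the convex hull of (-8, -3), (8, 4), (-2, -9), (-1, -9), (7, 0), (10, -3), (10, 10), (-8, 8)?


Convex hull vertices (CCW): (-8, -3), (-2, -9), (-1, -9), (10, -3), (10, 10), (-8, 8)
Count = 6

6


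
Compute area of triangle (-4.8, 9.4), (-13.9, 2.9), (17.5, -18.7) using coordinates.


Area = |x_A(y_B-y_C) + x_B(y_C-y_A) + x_C(y_A-y_B)|/2
= |(-103.68) + 390.59 + 113.75|/2
= 400.66/2 = 200.33

200.33


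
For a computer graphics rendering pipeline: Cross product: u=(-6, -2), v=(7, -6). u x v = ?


u x v = u_x*v_y - u_y*v_x = (-6)*(-6) - (-2)*7
= 36 - (-14) = 50

50


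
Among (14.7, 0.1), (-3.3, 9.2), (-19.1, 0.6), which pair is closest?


d(P0,P1) = 20.1695, d(P0,P2) = 33.8037, d(P1,P2) = 17.9889
Closest: P1 and P2

Closest pair: (-3.3, 9.2) and (-19.1, 0.6), distance = 17.9889


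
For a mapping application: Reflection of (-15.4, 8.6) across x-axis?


Reflection over x-axis: (x,y) -> (x,-y)
(-15.4, 8.6) -> (-15.4, -8.6)

(-15.4, -8.6)


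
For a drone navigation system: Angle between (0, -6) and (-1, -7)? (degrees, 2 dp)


u.v = 42, |u| = sqrt(36) = 6, |v| = sqrt(50) = 7.0711
cos(theta) = u.v/(|u||v|) = 42/sqrt(1800) = 0.989949
theta = acos(0.989949) = 8.13 degrees

8.13 degrees


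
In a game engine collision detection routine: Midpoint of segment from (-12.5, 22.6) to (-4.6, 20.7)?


M = (((-12.5)+(-4.6))/2, (22.6+20.7)/2)
= (-8.55, 21.65)

(-8.55, 21.65)


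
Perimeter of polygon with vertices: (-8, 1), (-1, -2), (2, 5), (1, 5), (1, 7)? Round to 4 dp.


Sides: (-8, 1)->(-1, -2): sqrt(58) = 7.615773, (-1, -2)->(2, 5): sqrt(58) = 7.615773, (2, 5)->(1, 5): sqrt(1) = 1, (1, 5)->(1, 7): sqrt(4) = 2, (1, 7)->(-8, 1): sqrt(117) = 10.816654
Sum = 29.0482
Perimeter = 29.0482

29.0482


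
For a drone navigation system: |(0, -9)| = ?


|u| = sqrt(0^2 + (-9)^2) = sqrt(81) = 9

9


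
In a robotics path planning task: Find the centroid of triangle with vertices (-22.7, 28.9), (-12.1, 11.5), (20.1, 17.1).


Centroid = ((x_A+x_B+x_C)/3, (y_A+y_B+y_C)/3)
= (((-22.7)+(-12.1)+20.1)/3, (28.9+11.5+17.1)/3)
= (-4.9, 19.1667)

(-4.9, 19.1667)


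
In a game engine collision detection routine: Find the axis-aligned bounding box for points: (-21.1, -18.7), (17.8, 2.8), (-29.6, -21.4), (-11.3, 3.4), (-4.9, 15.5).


x range: [-29.6, 17.8]
y range: [-21.4, 15.5]
Bounding box: (-29.6,-21.4) to (17.8,15.5)

(-29.6,-21.4) to (17.8,15.5)


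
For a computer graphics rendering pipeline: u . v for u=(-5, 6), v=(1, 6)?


u . v = u_x*v_x + u_y*v_y = (-5)*1 + 6*6
= (-5) + 36 = 31

31


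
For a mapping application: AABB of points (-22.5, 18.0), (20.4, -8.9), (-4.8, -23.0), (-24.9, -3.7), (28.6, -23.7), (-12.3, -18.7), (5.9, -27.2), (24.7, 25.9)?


x range: [-24.9, 28.6]
y range: [-27.2, 25.9]
Bounding box: (-24.9,-27.2) to (28.6,25.9)

(-24.9,-27.2) to (28.6,25.9)


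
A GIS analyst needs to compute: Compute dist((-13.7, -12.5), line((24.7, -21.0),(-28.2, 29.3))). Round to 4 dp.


|cross product| = 1481.87
|line direction| = sqrt(5328.5) = 72.9966
Distance = 1481.87/sqrt(5328.5) = 20.3005

20.3005


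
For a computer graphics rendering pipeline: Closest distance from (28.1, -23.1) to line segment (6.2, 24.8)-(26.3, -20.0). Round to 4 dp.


Project P onto AB: t = 1 (clamped to [0,1])
Closest point on segment: (26.3, -20)
Distance: 3.5847

3.5847


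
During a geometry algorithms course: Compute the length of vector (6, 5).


|u| = sqrt(6^2 + 5^2) = sqrt(61) = 7.8102

7.8102


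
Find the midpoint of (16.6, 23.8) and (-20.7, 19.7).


M = ((16.6+(-20.7))/2, (23.8+19.7)/2)
= (-2.05, 21.75)

(-2.05, 21.75)


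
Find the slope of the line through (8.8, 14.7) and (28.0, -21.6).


slope = (y2-y1)/(x2-x1) = ((-21.6)-14.7)/(28-8.8) = (-36.3)/19.2 = -1.8906

-1.8906


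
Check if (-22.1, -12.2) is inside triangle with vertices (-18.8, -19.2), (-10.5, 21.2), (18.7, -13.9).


Cross products: AB x AP = 191.42, BC x BP = -1382.44, CA x CP = -279.99
All same sign? no

No, outside


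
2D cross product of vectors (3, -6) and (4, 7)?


u x v = u_x*v_y - u_y*v_x = 3*7 - (-6)*4
= 21 - (-24) = 45

45


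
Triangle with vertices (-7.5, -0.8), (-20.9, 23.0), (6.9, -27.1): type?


Side lengths squared: AB^2=746, BC^2=3282.85, CA^2=899.05
Sorted: [746, 899.05, 3282.85]
By sides: Scalene, By angles: Obtuse

Scalene, Obtuse


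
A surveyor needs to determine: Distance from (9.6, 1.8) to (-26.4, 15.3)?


dx=-36, dy=13.5
d^2 = (-36)^2 + 13.5^2 = 1478.25
d = sqrt(1478.25) = 38.448

38.448


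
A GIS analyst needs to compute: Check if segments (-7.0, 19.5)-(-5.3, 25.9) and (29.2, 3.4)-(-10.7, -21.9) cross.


Cross products: d1=-1558.25, d2=-1770.6, d3=-259.05, d4=-46.7
d1*d2 < 0 and d3*d4 < 0? no

No, they don't intersect


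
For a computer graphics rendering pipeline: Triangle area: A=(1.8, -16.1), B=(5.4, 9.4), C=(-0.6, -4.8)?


Area = |x_A(y_B-y_C) + x_B(y_C-y_A) + x_C(y_A-y_B)|/2
= |25.56 + 61.02 + 15.3|/2
= 101.88/2 = 50.94

50.94


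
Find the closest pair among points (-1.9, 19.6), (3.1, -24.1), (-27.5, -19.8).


d(P0,P1) = 43.9851, d(P0,P2) = 46.9864, d(P1,P2) = 30.9006
Closest: P1 and P2

Closest pair: (3.1, -24.1) and (-27.5, -19.8), distance = 30.9006


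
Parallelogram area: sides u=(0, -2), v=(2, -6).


|u x v| = |0*(-6) - (-2)*2|
= |0 - (-4)| = 4

4


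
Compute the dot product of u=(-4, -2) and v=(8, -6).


u . v = u_x*v_x + u_y*v_y = (-4)*8 + (-2)*(-6)
= (-32) + 12 = -20

-20


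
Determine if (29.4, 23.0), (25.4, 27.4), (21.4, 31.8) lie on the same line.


Cross product: (25.4-29.4)*(31.8-23) - (27.4-23)*(21.4-29.4)
= 0

Yes, collinear


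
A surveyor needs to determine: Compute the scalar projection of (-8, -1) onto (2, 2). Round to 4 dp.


u.v = -18, |v| = sqrt(8) = 2.8284
Scalar projection = u.v / |v| = -18 / sqrt(8) = -6.364

-6.364


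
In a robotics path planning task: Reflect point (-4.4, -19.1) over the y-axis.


Reflection over y-axis: (x,y) -> (-x,y)
(-4.4, -19.1) -> (4.4, -19.1)

(4.4, -19.1)


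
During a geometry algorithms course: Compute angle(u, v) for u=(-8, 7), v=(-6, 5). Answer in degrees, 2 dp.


u.v = 83, |u| = sqrt(113) = 10.6301, |v| = sqrt(61) = 7.8102
cos(theta) = u.v/(|u||v|) = 83/sqrt(6893) = 0.99971
theta = acos(0.99971) = 1.38 degrees

1.38 degrees


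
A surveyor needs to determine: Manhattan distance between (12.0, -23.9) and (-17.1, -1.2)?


|12-(-17.1)| + |(-23.9)-(-1.2)| = 29.1 + 22.7 = 51.8

51.8


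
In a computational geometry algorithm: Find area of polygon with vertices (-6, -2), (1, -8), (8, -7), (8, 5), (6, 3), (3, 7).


Shoelace sum: ((-6)*(-8) - 1*(-2)) + (1*(-7) - 8*(-8)) + (8*5 - 8*(-7)) + (8*3 - 6*5) + (6*7 - 3*3) + (3*(-2) - (-6)*7)
= 266
Area = |266|/2 = 133

133


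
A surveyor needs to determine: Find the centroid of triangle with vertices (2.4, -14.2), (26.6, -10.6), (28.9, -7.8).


Centroid = ((x_A+x_B+x_C)/3, (y_A+y_B+y_C)/3)
= ((2.4+26.6+28.9)/3, ((-14.2)+(-10.6)+(-7.8))/3)
= (19.3, -10.8667)

(19.3, -10.8667)


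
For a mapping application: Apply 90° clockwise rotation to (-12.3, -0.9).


90° CW: (x,y) -> (y, -x)
(-12.3,-0.9) -> (-0.9, 12.3)

(-0.9, 12.3)


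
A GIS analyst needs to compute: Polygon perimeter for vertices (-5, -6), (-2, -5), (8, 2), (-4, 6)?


Sides: (-5, -6)->(-2, -5): sqrt(10) = 3.162278, (-2, -5)->(8, 2): sqrt(149) = 12.206556, (8, 2)->(-4, 6): sqrt(160) = 12.649111, (-4, 6)->(-5, -6): sqrt(145) = 12.041595
Sum = 40.05954
Perimeter = 40.0595

40.0595


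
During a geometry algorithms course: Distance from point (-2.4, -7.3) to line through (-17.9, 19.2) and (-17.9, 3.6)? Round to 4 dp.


|cross product| = 241.8
|line direction| = sqrt(243.36) = 15.6
Distance = 241.8/sqrt(243.36) = 15.5

15.5


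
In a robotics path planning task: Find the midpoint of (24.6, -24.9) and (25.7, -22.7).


M = ((24.6+25.7)/2, ((-24.9)+(-22.7))/2)
= (25.15, -23.8)

(25.15, -23.8)


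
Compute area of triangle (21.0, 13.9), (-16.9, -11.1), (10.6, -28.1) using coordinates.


Area = |x_A(y_B-y_C) + x_B(y_C-y_A) + x_C(y_A-y_B)|/2
= |357 + 709.8 + 265|/2
= 1331.8/2 = 665.9

665.9


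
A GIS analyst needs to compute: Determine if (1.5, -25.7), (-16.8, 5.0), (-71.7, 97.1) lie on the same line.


Cross product: ((-16.8)-1.5)*(97.1-(-25.7)) - (5-(-25.7))*((-71.7)-1.5)
= 0

Yes, collinear


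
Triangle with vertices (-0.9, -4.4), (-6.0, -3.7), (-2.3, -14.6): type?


Side lengths squared: AB^2=26.5, BC^2=132.5, CA^2=106
Sorted: [26.5, 106, 132.5]
By sides: Scalene, By angles: Right

Scalene, Right


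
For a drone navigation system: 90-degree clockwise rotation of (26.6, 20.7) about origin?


90° CW: (x,y) -> (y, -x)
(26.6,20.7) -> (20.7, -26.6)

(20.7, -26.6)
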